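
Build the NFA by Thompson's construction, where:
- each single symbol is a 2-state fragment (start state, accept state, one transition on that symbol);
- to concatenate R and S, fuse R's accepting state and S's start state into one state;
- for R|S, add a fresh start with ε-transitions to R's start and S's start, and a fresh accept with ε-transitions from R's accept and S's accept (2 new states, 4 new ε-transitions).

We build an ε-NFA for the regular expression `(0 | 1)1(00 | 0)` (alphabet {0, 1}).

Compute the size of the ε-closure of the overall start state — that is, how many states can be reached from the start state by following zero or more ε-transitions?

3

Compute the ε-closure size of each fragment's start state recursively; a symbol fragment's start has no outgoing ε-edge, so its closure is just itself (size 1).
  0 | 1 : new start ε-reaches every alternative's start; none of them accept ε, so the new accept is not reached: |closure| = 1 + 1 + 1 = 3
  00 : |closure| equals the left operand's closure size = 1 (its accept is not ε-reachable, so the closure stops there)
  00 | 0 : |closure| = 1 + 1 + 1 = 3 (the new accept is not ε-reachable since no branch accepts ε)
  (0 | 1)1(00 | 0) : same as the first factor's closure: |closure| = 3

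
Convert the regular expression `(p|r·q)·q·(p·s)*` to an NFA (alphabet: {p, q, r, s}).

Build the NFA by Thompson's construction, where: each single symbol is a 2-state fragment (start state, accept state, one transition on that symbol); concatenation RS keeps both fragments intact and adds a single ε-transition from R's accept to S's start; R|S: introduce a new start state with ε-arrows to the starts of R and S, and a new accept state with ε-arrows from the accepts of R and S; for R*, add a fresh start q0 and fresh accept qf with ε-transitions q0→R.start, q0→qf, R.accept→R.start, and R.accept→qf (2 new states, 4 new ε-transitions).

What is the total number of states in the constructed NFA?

By structural recursion:
Each of the 6 symbol leaves contributes a 2-state fragment.
  r·q — 4 states
  p|r·q — 8 states
  p·s — 4 states
  (p·s)* — 6 states
  (p|r·q)·q·(p·s)* — 16 states

16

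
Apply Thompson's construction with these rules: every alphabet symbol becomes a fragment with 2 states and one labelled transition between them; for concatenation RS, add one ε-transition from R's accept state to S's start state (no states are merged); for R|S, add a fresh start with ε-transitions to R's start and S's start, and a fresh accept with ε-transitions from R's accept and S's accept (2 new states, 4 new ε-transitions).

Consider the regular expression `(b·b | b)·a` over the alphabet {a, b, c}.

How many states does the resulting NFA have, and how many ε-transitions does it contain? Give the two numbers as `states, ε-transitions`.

10, 6

Per subexpression:
Each of the 4 symbol leaves contributes 2 states and 0 ε-transitions.
  b·b — 4 states, 1 ε-transition
  b·b | b — 8 states, 5 ε-transitions
  (b·b | b)·a — 10 states, 6 ε-transitions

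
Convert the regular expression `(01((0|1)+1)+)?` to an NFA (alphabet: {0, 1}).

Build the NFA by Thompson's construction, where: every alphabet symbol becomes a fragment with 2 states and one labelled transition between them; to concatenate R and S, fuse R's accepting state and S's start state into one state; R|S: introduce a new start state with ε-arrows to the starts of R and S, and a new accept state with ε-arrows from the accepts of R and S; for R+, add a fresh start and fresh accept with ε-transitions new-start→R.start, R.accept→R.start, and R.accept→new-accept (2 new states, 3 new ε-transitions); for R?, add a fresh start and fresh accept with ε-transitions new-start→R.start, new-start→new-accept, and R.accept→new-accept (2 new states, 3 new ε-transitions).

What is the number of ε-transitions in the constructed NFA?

Per subexpression:
Each of the 5 symbol leaves contributes 0 ε-transitions.
  0|1 : 4 ε-transitions
  (0|1)+ : 7 ε-transitions
  (0|1)+1 : 7 ε-transitions
  ((0|1)+1)+ : 10 ε-transitions
  01((0|1)+1)+ : 10 ε-transitions
  (01((0|1)+1)+)? : 13 ε-transitions

13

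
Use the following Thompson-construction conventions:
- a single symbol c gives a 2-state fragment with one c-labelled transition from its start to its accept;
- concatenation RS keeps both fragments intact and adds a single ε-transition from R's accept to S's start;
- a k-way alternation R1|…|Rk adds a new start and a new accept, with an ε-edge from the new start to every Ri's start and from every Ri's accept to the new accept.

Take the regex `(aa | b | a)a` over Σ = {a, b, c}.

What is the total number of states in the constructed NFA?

By structural recursion:
Each of the 5 symbol leaves contributes a 2-state fragment.
  aa : 4 states
  aa | b | a : 10 states
  (aa | b | a)a : 12 states

12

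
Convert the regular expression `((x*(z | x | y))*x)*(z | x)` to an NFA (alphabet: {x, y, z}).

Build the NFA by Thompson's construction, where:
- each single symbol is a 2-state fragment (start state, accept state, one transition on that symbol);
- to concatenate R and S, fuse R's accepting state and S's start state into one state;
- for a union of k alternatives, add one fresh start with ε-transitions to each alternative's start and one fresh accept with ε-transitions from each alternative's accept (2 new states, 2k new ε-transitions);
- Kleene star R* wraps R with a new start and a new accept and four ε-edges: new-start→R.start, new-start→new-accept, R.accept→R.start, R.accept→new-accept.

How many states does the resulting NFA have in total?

Building bottom-up:
Each of the 7 symbol leaves contributes a 2-state fragment.
  x* → 4 states
  z | x | y → 8 states
  x*(z | x | y) → 11 states
  (x*(z | x | y))* → 13 states
  (x*(z | x | y))*x → 14 states
  ((x*(z | x | y))*x)* → 16 states
  z | x → 6 states
  ((x*(z | x | y))*x)*(z | x) → 21 states

21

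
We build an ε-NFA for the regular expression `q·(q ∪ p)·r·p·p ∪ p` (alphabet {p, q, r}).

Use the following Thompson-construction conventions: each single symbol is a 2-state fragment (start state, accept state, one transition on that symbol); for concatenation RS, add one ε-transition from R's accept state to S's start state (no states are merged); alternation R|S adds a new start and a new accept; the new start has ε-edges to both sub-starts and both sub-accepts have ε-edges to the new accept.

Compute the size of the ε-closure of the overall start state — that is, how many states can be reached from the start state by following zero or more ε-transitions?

Work bottom-up. For each fragment F, track |ε-closure(F.start)| and whether F's accept lies in that closure (i.e. whether F accepts ε). A single-symbol fragment has closure size 1 and does not accept ε.
  q ∪ p → |ε-closure| = 1 + 1 + 1 = 3 (the new accept is not ε-reachable since no branch accepts ε)
  q·(q ∪ p)·r·p·p → |ε-closure| equals the left operand's closure size = 1 (its accept is not ε-reachable, so the closure stops there)
  q·(q ∪ p)·r·p·p ∪ p → |ε-closure| = 1 + 1 + 1 = 3 (the new accept is not ε-reachable since no branch accepts ε)

3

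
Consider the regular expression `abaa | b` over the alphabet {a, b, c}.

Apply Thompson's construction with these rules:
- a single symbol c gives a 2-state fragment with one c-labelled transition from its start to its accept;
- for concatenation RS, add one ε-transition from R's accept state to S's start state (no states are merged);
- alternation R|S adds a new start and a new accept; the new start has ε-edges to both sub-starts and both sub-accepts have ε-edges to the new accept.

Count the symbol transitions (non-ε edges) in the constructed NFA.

5

Recursing over subexpressions:
Each of the 5 symbol leaves contributes exactly 1 symbol transition.
  abaa — 4 symbol transitions
  abaa | b — 5 symbol transitions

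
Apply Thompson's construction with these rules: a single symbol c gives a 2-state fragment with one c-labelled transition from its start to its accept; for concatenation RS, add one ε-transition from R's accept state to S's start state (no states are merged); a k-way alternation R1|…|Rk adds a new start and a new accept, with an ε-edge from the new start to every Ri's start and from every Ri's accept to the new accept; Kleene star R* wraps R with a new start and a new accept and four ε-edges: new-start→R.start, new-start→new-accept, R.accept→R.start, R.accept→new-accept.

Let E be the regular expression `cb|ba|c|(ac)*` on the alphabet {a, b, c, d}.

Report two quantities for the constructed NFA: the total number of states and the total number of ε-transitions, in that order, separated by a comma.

18, 15

By structural recursion:
Each of the 7 symbol leaves contributes 2 states and 0 ε-transitions.
  cb → 4 states, 1 ε-transition
  ba → 4 states, 1 ε-transition
  ac → 4 states, 1 ε-transition
  (ac)* → 6 states, 5 ε-transitions
  cb|ba|c|(ac)* → 18 states, 15 ε-transitions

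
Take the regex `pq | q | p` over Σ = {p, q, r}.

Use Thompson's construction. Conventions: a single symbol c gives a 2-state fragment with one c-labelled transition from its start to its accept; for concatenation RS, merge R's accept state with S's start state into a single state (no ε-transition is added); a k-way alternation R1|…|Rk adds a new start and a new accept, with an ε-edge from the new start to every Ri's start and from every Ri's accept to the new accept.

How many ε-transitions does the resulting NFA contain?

6

Building bottom-up:
Each of the 4 symbol leaves contributes 0 ε-transitions.
  pq = 0 ε-transitions
  pq | q | p = 6 ε-transitions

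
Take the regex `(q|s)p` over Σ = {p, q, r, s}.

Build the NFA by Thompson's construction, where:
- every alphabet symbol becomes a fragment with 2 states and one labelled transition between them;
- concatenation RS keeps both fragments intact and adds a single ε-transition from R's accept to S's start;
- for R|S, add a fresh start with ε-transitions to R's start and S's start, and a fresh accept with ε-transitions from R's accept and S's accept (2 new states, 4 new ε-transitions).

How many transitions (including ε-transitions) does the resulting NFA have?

8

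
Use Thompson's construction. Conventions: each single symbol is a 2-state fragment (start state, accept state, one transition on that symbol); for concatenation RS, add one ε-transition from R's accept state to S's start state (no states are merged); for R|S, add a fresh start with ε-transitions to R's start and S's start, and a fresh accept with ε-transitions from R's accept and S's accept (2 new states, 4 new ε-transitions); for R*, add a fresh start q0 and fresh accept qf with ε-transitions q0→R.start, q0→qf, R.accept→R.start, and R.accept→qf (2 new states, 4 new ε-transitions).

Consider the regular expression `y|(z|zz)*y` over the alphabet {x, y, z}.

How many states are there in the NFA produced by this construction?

Building bottom-up:
Each of the 5 symbol leaves contributes a 2-state fragment.
  zz = 4 states
  z|zz = 8 states
  (z|zz)* = 10 states
  (z|zz)*y = 12 states
  y|(z|zz)*y = 16 states

16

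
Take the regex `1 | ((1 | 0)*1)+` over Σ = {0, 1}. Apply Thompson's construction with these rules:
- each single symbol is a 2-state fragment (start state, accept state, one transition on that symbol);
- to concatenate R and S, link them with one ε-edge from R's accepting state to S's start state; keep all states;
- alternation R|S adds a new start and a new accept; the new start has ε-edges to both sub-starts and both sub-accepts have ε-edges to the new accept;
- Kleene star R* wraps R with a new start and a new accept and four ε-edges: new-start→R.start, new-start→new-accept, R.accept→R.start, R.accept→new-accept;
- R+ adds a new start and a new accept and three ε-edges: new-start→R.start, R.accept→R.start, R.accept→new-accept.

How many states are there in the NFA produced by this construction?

Per subexpression:
Each of the 4 symbol leaves contributes a 2-state fragment.
  1 | 0 = 6 states
  (1 | 0)* = 8 states
  (1 | 0)*1 = 10 states
  ((1 | 0)*1)+ = 12 states
  1 | ((1 | 0)*1)+ = 16 states

16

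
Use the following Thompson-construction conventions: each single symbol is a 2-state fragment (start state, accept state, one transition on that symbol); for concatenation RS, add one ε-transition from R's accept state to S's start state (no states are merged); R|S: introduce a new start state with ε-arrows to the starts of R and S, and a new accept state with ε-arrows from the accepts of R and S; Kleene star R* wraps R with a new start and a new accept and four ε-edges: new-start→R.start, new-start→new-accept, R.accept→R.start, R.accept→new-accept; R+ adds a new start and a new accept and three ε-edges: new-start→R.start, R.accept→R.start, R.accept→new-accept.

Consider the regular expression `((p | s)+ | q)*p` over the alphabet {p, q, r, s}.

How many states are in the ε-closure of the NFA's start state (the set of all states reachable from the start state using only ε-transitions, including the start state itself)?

Work bottom-up. For each fragment F, track |ε-closure(F.start)| and whether F's accept lies in that closure (i.e. whether F accepts ε). A single-symbol fragment has closure size 1 and does not accept ε.
  p | s : new start ε-reaches every alternative's start; none of them accept ε, so the new accept is not reached: |closure| = 1 + 1 + 1 = 3
  (p | s)+ : |closure| = 1 + 3 = 4 (the body doesn't accept ε, so the new accept is not reached)
  (p | s)+ | q : new start ε-reaches every alternative's start; none of them accept ε, so the new accept is not reached: |closure| = 1 + 4 + 1 = 6
  ((p | s)+ | q)* : the star's fresh start ε-reaches both the body's start and the fresh accept: |closure| = 2 + 6 = 8
  ((p | s)+ | q)*p : the left operand accepts ε, so the closure extends into the next operand (via the concat ε-link); |closure| = 8 + 1 = 9

9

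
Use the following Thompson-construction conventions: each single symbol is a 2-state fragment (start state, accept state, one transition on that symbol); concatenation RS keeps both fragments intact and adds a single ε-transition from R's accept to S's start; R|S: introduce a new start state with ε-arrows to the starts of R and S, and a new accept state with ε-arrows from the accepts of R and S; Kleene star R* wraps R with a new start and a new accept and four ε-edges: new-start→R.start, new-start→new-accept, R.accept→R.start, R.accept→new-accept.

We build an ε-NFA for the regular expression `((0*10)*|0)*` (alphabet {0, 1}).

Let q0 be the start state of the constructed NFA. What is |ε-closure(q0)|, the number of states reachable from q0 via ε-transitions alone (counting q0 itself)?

11

Compute the ε-closure size of each fragment's start state recursively; a symbol fragment's start has no outgoing ε-edge, so its closure is just itself (size 1).
  0* — new start has ε-edges to the inner start and to the new accept, so |ε-closure| = 2 + 1 = 3
  0*10 — |ε-closure| = 3 + 1 = 4 (closure spills across the concat boundary because the left factor accepts ε)
  (0*10)* — new start has ε-edges to the inner start and to the new accept, so |ε-closure| = 2 + 4 = 6
  (0*10)*|0 — |ε-closure| = 1 (new start) + (6 + 1) + 1 (new accept, since some branch ε-reaches its own accept) = 9
  ((0*10)*|0)* — the star's fresh start ε-reaches both the body's start and the fresh accept: |ε-closure| = 2 + 9 = 11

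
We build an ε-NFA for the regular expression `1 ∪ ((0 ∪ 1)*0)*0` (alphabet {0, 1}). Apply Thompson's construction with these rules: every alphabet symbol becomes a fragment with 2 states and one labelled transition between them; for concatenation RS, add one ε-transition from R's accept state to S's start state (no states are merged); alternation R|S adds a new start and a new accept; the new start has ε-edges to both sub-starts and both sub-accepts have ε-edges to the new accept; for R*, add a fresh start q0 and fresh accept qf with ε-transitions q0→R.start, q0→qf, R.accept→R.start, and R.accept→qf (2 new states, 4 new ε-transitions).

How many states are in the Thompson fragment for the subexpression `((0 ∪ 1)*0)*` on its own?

12

Fragment for `((0 ∪ 1)*0)*`:
Each of the 3 symbol leaves contributes a 2-state fragment.
  0 ∪ 1 : 6 states
  (0 ∪ 1)* : 8 states
  (0 ∪ 1)*0 : 10 states
  ((0 ∪ 1)*0)* : 12 states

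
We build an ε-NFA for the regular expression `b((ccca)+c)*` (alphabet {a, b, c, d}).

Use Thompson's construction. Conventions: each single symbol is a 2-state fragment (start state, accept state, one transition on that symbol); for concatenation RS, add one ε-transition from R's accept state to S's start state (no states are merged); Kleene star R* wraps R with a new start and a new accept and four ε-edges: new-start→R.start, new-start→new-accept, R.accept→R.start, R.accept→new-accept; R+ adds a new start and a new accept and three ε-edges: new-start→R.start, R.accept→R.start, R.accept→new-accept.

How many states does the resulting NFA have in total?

16

Recursing over subexpressions:
Each of the 6 symbol leaves contributes a 2-state fragment.
  ccca → 8 states
  (ccca)+ → 10 states
  (ccca)+c → 12 states
  ((ccca)+c)* → 14 states
  b((ccca)+c)* → 16 states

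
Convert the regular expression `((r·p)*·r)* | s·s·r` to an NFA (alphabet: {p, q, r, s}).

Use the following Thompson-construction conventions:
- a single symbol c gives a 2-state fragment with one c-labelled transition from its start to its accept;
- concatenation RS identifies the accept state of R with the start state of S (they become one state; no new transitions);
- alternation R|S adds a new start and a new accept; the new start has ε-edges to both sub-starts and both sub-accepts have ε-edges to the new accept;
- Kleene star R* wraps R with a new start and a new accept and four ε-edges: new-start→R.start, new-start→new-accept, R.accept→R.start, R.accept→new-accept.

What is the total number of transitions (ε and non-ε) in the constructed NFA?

By structural recursion:
Each of the 6 symbol leaves contributes 1 transition (1 symbol, 0 ε).
  r·p : 2 transitions (2 symbol, 0 ε)
  (r·p)* : 6 transitions (2 symbol, 4 ε)
  (r·p)*·r : 7 transitions (3 symbol, 4 ε)
  ((r·p)*·r)* : 11 transitions (3 symbol, 8 ε)
  s·s·r : 3 transitions (3 symbol, 0 ε)
  ((r·p)*·r)* | s·s·r : 18 transitions (6 symbol, 12 ε)

18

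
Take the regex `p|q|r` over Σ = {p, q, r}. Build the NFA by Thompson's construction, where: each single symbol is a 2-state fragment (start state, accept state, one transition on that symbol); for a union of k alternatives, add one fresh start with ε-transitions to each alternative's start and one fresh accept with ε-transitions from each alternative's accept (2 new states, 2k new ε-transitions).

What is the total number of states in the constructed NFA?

8

Bottom-up over the parse tree:
Each of the 3 symbol leaves contributes a 2-state fragment.
  p|q|r = 8 states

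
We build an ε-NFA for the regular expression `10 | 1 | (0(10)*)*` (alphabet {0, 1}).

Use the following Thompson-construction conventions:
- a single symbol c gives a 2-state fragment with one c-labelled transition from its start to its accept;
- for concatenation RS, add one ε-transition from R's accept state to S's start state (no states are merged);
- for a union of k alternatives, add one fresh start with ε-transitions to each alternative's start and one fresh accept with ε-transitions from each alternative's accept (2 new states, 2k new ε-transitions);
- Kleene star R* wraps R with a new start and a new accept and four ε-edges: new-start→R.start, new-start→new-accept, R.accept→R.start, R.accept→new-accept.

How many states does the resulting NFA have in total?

18

Per subexpression:
Each of the 6 symbol leaves contributes a 2-state fragment.
  10 = 4 states
  10 = 4 states
  (10)* = 6 states
  0(10)* = 8 states
  (0(10)*)* = 10 states
  10 | 1 | (0(10)*)* = 18 states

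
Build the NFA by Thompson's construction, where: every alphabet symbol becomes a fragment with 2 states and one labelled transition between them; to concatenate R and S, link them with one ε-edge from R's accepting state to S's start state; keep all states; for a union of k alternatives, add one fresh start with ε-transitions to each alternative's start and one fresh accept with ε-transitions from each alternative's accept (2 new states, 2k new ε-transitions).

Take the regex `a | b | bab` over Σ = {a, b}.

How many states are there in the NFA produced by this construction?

Per subexpression:
Each of the 5 symbol leaves contributes a 2-state fragment.
  bab — 6 states
  a | b | bab — 12 states

12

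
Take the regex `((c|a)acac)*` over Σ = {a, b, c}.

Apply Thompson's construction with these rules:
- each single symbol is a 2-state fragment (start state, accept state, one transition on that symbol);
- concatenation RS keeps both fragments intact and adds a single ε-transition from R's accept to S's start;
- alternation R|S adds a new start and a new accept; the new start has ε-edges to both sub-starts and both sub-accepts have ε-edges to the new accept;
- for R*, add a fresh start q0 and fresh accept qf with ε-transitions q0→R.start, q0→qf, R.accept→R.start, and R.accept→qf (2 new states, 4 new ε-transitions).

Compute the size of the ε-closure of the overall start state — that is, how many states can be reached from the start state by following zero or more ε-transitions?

5

Let C(F) = |ε-closure(F.start)| within fragment F, and note whether F accepts ε. Symbol fragments have C = 1 and do not accept ε. Then:
  c|a → new start ε-reaches every alternative's start; none of them accept ε, so the new accept is not reached: |closure| = 1 + 1 + 1 = 3
  (c|a)acac → |closure| equals the left operand's closure size = 3 (its accept is not ε-reachable, so the closure stops there)
  ((c|a)acac)* → the star's fresh start ε-reaches both the body's start and the fresh accept: |closure| = 2 + 3 = 5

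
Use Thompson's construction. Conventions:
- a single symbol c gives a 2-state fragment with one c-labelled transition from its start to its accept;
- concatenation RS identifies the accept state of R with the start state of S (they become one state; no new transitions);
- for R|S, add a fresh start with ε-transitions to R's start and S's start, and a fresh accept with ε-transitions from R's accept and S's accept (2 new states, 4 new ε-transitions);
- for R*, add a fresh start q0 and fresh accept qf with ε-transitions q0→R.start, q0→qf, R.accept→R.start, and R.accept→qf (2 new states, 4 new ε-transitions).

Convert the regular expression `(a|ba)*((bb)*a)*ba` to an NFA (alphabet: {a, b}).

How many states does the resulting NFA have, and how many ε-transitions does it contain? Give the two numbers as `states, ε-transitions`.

Recursing over subexpressions:
Each of the 8 symbol leaves contributes 2 states and 0 ε-transitions.
  ba — 3 states, 0 ε-transitions
  a|ba — 7 states, 4 ε-transitions
  (a|ba)* — 9 states, 8 ε-transitions
  bb — 3 states, 0 ε-transitions
  (bb)* — 5 states, 4 ε-transitions
  (bb)*a — 6 states, 4 ε-transitions
  ((bb)*a)* — 8 states, 8 ε-transitions
  (a|ba)*((bb)*a)*ba — 18 states, 16 ε-transitions

18, 16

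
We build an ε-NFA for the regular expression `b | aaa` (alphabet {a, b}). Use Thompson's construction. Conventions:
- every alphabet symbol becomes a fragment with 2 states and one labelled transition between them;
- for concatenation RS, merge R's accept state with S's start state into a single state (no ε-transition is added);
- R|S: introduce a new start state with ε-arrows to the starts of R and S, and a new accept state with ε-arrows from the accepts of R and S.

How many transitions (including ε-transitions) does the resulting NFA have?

8

Building bottom-up:
Each of the 4 symbol leaves contributes 1 transition (1 symbol, 0 ε).
  aaa → 3 transitions (3 symbol, 0 ε)
  b | aaa → 8 transitions (4 symbol, 4 ε)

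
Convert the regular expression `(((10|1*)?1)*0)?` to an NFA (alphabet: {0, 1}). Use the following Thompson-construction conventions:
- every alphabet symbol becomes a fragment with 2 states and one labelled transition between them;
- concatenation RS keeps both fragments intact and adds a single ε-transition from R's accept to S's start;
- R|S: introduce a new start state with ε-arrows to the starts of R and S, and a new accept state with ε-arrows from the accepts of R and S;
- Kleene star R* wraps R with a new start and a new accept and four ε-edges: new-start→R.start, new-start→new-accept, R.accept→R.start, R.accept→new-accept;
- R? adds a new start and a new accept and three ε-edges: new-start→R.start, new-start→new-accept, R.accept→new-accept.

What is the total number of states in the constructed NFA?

20

Per subexpression:
Each of the 5 symbol leaves contributes a 2-state fragment.
  10 — 4 states
  1* — 4 states
  10|1* — 10 states
  (10|1*)? — 12 states
  (10|1*)?1 — 14 states
  ((10|1*)?1)* — 16 states
  ((10|1*)?1)*0 — 18 states
  (((10|1*)?1)*0)? — 20 states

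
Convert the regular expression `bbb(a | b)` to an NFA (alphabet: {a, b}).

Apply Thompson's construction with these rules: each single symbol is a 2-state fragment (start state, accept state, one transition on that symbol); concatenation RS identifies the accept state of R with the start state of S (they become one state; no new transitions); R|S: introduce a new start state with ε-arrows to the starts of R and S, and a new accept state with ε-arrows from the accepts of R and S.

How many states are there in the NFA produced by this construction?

9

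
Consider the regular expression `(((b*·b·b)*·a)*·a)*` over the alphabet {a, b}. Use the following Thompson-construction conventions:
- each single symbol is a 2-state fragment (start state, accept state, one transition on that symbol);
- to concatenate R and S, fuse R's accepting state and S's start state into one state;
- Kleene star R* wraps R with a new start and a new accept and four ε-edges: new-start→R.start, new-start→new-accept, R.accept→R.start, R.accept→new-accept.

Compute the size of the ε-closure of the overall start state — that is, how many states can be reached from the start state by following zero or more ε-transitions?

9

Compute the ε-closure size of each fragment's start state recursively; a symbol fragment's start has no outgoing ε-edge, so its closure is just itself (size 1).
  b* → |closure| = 1 (new start) + 1 (body) + 1 (new accept) = 3
  b*·b·b → the left operand accepts ε, so the closure extends into the next operand (the shared merged state is already counted); |closure| = 3 + (1−1) = 3
  (b*·b·b)* → new start has ε-edges to the inner start and to the new accept, so |closure| = 2 + 3 = 5
  (b*·b·b)*·a → the left operand accepts ε, so the closure extends into the next operand (the shared merged state is already counted); |closure| = 5 + (1−1) = 5
  ((b*·b·b)*·a)* → |closure| = 1 (new start) + 5 (body) + 1 (new accept) = 7
  ((b*·b·b)*·a)*·a → |closure| = 7 + (1−1) = 7 (closure spills across the concat boundary because the left factor accepts ε)
  (((b*·b·b)*·a)*·a)* → |closure| = 1 (new start) + 7 (body) + 1 (new accept) = 9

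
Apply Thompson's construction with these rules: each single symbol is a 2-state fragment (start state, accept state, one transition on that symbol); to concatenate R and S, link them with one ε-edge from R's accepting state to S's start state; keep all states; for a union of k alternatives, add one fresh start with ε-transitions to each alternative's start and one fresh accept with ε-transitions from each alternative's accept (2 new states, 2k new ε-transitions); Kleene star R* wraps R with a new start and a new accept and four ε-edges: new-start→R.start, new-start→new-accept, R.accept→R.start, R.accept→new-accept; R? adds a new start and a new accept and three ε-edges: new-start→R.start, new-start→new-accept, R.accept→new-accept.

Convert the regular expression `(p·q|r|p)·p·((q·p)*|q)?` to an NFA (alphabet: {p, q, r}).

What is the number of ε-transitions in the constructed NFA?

21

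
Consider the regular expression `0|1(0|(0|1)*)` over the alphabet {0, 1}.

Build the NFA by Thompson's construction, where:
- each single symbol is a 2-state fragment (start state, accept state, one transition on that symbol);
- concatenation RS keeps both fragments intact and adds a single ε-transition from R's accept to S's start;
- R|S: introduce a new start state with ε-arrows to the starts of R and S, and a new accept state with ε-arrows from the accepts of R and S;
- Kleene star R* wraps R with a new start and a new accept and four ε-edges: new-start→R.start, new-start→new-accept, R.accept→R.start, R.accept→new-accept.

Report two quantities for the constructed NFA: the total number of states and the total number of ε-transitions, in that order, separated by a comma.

Building bottom-up:
Each of the 5 symbol leaves contributes 2 states and 0 ε-transitions.
  0|1 → 6 states, 4 ε-transitions
  (0|1)* → 8 states, 8 ε-transitions
  0|(0|1)* → 12 states, 12 ε-transitions
  1(0|(0|1)*) → 14 states, 13 ε-transitions
  0|1(0|(0|1)*) → 18 states, 17 ε-transitions

18, 17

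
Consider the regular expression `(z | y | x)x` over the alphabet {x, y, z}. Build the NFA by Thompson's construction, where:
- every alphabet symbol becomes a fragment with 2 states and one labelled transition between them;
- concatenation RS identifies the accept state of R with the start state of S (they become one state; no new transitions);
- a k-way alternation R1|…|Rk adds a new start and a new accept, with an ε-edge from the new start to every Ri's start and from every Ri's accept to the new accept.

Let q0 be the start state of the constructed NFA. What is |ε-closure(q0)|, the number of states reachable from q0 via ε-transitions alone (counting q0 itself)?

4

Let C(F) = |ε-closure(F.start)| within fragment F, and note whether F accepts ε. Symbol fragments have C = 1 and do not accept ε. Then:
  z | y | x — |closure| = 1 + 1 + 1 + 1 = 4 (the new accept is not ε-reachable since no branch accepts ε)
  (z | y | x)x — |closure| equals the left operand's closure size = 4 (its accept is not ε-reachable, so the closure stops there)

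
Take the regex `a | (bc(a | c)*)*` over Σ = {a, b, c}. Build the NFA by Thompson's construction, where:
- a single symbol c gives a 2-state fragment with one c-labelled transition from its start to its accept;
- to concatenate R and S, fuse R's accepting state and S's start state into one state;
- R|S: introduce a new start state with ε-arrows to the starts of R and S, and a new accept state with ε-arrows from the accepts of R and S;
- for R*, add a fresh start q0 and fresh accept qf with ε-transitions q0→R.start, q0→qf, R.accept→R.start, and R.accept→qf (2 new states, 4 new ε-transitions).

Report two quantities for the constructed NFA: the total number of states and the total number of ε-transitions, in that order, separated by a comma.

Recursing over subexpressions:
Each of the 5 symbol leaves contributes 2 states and 0 ε-transitions.
  a | c — 6 states, 4 ε-transitions
  (a | c)* — 8 states, 8 ε-transitions
  bc(a | c)* — 10 states, 8 ε-transitions
  (bc(a | c)*)* — 12 states, 12 ε-transitions
  a | (bc(a | c)*)* — 16 states, 16 ε-transitions

16, 16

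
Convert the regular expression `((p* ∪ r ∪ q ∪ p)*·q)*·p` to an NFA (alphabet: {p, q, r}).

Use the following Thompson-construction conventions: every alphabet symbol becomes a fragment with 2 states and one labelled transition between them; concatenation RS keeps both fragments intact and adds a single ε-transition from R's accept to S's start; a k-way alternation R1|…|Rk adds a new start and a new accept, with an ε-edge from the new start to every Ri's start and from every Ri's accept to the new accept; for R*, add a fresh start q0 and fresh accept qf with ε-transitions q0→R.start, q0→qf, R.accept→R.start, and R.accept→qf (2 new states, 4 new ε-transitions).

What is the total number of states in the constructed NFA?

20

Bottom-up over the parse tree:
Each of the 6 symbol leaves contributes a 2-state fragment.
  p* — 4 states
  p* ∪ r ∪ q ∪ p — 12 states
  (p* ∪ r ∪ q ∪ p)* — 14 states
  (p* ∪ r ∪ q ∪ p)*·q — 16 states
  ((p* ∪ r ∪ q ∪ p)*·q)* — 18 states
  ((p* ∪ r ∪ q ∪ p)*·q)*·p — 20 states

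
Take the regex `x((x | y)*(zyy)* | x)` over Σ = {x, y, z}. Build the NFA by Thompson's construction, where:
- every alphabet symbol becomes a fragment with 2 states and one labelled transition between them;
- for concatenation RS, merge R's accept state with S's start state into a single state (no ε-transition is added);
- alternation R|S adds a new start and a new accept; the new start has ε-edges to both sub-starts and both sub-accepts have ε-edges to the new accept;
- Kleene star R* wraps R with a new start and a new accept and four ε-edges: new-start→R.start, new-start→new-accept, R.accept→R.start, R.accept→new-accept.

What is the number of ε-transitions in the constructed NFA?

16

Recursing over subexpressions:
Each of the 7 symbol leaves contributes 0 ε-transitions.
  x | y — 4 ε-transitions
  (x | y)* — 8 ε-transitions
  zyy — 0 ε-transitions
  (zyy)* — 4 ε-transitions
  (x | y)*(zyy)* — 12 ε-transitions
  (x | y)*(zyy)* | x — 16 ε-transitions
  x((x | y)*(zyy)* | x) — 16 ε-transitions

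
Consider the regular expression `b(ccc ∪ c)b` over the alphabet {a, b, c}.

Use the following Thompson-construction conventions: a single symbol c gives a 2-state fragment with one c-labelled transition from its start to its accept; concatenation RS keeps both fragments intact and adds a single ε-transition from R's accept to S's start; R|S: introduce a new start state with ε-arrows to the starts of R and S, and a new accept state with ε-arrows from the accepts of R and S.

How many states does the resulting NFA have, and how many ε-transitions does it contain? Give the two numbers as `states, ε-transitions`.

14, 8

Per subexpression:
Each of the 6 symbol leaves contributes 2 states and 0 ε-transitions.
  ccc — 6 states, 2 ε-transitions
  ccc ∪ c — 10 states, 6 ε-transitions
  b(ccc ∪ c)b — 14 states, 8 ε-transitions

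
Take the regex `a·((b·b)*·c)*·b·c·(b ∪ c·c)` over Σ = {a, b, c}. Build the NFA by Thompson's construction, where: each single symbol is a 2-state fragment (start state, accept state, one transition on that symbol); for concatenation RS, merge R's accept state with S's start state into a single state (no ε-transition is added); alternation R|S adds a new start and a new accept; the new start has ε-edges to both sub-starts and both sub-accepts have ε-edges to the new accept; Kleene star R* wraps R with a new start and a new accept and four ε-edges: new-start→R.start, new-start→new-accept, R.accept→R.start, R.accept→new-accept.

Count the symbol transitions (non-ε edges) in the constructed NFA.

Per subexpression:
Each of the 9 symbol leaves contributes exactly 1 symbol transition.
  b·b — 2 symbol transitions
  (b·b)* — 2 symbol transitions
  (b·b)*·c — 3 symbol transitions
  ((b·b)*·c)* — 3 symbol transitions
  c·c — 2 symbol transitions
  b ∪ c·c — 3 symbol transitions
  a·((b·b)*·c)*·b·c·(b ∪ c·c) — 9 symbol transitions

9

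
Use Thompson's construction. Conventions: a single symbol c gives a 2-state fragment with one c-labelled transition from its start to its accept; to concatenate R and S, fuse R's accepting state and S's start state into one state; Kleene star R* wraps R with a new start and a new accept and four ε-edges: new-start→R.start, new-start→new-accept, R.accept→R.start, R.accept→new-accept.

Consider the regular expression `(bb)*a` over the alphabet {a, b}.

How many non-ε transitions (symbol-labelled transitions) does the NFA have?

Per subexpression:
Each of the 3 symbol leaves contributes exactly 1 symbol transition.
  bb — 2 symbol transitions
  (bb)* — 2 symbol transitions
  (bb)*a — 3 symbol transitions

3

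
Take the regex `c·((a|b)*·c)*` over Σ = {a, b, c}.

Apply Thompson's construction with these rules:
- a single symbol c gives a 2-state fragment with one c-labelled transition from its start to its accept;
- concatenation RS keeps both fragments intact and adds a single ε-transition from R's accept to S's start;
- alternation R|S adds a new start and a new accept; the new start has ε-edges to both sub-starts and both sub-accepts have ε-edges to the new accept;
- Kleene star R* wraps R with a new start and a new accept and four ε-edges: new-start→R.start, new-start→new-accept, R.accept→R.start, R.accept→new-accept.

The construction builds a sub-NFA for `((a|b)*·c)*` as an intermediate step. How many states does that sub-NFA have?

12

Fragment for `((a|b)*·c)*`:
Each of the 3 symbol leaves contributes a 2-state fragment.
  a|b — 6 states
  (a|b)* — 8 states
  (a|b)*·c — 10 states
  ((a|b)*·c)* — 12 states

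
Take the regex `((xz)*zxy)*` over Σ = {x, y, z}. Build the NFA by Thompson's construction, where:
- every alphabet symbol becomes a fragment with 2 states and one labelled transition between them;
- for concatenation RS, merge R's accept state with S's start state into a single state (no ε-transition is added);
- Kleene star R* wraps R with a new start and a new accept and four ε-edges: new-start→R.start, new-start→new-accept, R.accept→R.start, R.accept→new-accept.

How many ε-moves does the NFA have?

By structural recursion:
Each of the 5 symbol leaves contributes 0 ε-transitions.
  xz → 0 ε-transitions
  (xz)* → 4 ε-transitions
  (xz)*zxy → 4 ε-transitions
  ((xz)*zxy)* → 8 ε-transitions

8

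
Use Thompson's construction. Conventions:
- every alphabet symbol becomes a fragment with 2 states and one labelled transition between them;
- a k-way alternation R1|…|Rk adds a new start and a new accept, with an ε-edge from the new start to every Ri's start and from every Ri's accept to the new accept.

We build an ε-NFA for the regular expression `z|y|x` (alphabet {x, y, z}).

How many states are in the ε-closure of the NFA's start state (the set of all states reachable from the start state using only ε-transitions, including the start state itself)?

Compute the ε-closure size of each fragment's start state recursively; a symbol fragment's start has no outgoing ε-edge, so its closure is just itself (size 1).
  z|y|x : new start ε-reaches every alternative's start; none of them accept ε, so the new accept is not reached: C = 1 + 1 + 1 + 1 = 4

4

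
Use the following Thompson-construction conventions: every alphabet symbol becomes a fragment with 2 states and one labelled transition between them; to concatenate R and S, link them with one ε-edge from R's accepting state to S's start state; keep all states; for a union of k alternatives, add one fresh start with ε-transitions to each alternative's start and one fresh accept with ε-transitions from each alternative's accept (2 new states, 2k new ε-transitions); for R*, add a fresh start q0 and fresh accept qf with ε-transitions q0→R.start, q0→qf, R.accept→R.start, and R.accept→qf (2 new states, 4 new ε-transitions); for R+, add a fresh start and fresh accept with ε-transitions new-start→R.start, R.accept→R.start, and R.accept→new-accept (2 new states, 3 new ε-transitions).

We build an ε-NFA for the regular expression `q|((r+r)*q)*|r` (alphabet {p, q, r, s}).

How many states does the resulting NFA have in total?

Per subexpression:
Each of the 5 symbol leaves contributes a 2-state fragment.
  r+ — 4 states
  r+r — 6 states
  (r+r)* — 8 states
  (r+r)*q — 10 states
  ((r+r)*q)* — 12 states
  q|((r+r)*q)*|r — 18 states

18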